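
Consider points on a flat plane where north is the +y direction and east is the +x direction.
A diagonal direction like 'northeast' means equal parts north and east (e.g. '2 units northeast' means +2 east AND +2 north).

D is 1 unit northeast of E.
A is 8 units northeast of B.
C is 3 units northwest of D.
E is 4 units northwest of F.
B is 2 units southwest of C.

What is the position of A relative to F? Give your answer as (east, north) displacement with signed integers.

Answer: A is at (east=0, north=14) relative to F.

Derivation:
Place F at the origin (east=0, north=0).
  E is 4 units northwest of F: delta (east=-4, north=+4); E at (east=-4, north=4).
  D is 1 unit northeast of E: delta (east=+1, north=+1); D at (east=-3, north=5).
  C is 3 units northwest of D: delta (east=-3, north=+3); C at (east=-6, north=8).
  B is 2 units southwest of C: delta (east=-2, north=-2); B at (east=-8, north=6).
  A is 8 units northeast of B: delta (east=+8, north=+8); A at (east=0, north=14).
Therefore A relative to F: (east=0, north=14).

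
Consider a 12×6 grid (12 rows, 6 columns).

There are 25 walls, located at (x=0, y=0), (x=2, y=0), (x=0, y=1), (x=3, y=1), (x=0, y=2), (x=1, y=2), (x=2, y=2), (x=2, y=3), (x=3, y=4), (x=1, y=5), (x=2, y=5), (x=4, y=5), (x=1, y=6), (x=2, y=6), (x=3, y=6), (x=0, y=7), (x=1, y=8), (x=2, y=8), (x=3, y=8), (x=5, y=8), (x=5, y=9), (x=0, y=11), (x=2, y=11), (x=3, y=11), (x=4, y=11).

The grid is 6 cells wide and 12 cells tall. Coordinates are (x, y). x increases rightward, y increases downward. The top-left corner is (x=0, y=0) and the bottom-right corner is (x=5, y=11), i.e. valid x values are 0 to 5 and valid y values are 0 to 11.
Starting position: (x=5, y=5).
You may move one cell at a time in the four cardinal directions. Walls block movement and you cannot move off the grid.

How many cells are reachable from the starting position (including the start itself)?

Answer: Reachable cells: 36

Derivation:
BFS flood-fill from (x=5, y=5):
  Distance 0: (x=5, y=5)
  Distance 1: (x=5, y=4), (x=5, y=6)
  Distance 2: (x=5, y=3), (x=4, y=4), (x=4, y=6), (x=5, y=7)
  Distance 3: (x=5, y=2), (x=4, y=3), (x=4, y=7)
  Distance 4: (x=5, y=1), (x=4, y=2), (x=3, y=3), (x=3, y=7), (x=4, y=8)
  Distance 5: (x=5, y=0), (x=4, y=1), (x=3, y=2), (x=2, y=7), (x=4, y=9)
  Distance 6: (x=4, y=0), (x=1, y=7), (x=3, y=9), (x=4, y=10)
  Distance 7: (x=3, y=0), (x=2, y=9), (x=3, y=10), (x=5, y=10)
  Distance 8: (x=1, y=9), (x=2, y=10), (x=5, y=11)
  Distance 9: (x=0, y=9), (x=1, y=10)
  Distance 10: (x=0, y=8), (x=0, y=10), (x=1, y=11)
Total reachable: 36 (grid has 47 open cells total)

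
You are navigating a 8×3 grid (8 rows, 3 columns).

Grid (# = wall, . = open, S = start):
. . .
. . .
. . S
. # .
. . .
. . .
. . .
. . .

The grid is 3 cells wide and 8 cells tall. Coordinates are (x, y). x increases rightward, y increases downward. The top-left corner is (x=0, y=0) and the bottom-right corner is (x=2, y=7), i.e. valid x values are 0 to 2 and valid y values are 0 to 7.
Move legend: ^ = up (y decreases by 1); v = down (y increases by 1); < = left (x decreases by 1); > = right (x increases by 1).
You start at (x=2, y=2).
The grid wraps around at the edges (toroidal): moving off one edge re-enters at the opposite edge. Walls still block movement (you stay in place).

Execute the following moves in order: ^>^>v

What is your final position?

Answer: Final position: (x=1, y=1)

Derivation:
Start: (x=2, y=2)
  ^ (up): (x=2, y=2) -> (x=2, y=1)
  > (right): (x=2, y=1) -> (x=0, y=1)
  ^ (up): (x=0, y=1) -> (x=0, y=0)
  > (right): (x=0, y=0) -> (x=1, y=0)
  v (down): (x=1, y=0) -> (x=1, y=1)
Final: (x=1, y=1)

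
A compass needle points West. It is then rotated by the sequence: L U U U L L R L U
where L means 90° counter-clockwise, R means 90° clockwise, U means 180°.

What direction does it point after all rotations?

Start: West
  L (left (90° counter-clockwise)) -> South
  U (U-turn (180°)) -> North
  U (U-turn (180°)) -> South
  U (U-turn (180°)) -> North
  L (left (90° counter-clockwise)) -> West
  L (left (90° counter-clockwise)) -> South
  R (right (90° clockwise)) -> West
  L (left (90° counter-clockwise)) -> South
  U (U-turn (180°)) -> North
Final: North

Answer: Final heading: North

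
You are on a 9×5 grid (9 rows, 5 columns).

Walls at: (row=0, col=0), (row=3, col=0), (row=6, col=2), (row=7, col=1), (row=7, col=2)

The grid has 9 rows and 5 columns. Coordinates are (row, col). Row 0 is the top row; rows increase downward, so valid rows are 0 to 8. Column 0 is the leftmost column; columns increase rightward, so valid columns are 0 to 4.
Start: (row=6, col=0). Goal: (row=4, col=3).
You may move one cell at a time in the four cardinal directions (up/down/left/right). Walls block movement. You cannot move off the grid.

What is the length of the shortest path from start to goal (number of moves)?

BFS from (row=6, col=0) until reaching (row=4, col=3):
  Distance 0: (row=6, col=0)
  Distance 1: (row=5, col=0), (row=6, col=1), (row=7, col=0)
  Distance 2: (row=4, col=0), (row=5, col=1), (row=8, col=0)
  Distance 3: (row=4, col=1), (row=5, col=2), (row=8, col=1)
  Distance 4: (row=3, col=1), (row=4, col=2), (row=5, col=3), (row=8, col=2)
  Distance 5: (row=2, col=1), (row=3, col=2), (row=4, col=3), (row=5, col=4), (row=6, col=3), (row=8, col=3)  <- goal reached here
One shortest path (5 moves): (row=6, col=0) -> (row=6, col=1) -> (row=5, col=1) -> (row=5, col=2) -> (row=5, col=3) -> (row=4, col=3)

Answer: Shortest path length: 5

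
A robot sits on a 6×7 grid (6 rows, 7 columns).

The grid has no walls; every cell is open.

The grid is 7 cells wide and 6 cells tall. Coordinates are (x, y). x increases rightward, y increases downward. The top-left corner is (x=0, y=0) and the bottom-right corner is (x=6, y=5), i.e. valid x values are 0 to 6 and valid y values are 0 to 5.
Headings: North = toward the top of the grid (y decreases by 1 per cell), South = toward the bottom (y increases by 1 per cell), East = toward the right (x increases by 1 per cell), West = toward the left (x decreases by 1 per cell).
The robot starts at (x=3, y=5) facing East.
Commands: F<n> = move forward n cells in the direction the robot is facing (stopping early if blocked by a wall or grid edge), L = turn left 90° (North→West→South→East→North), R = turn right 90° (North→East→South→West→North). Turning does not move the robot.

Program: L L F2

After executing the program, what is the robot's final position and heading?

Start: (x=3, y=5), facing East
  L: turn left, now facing North
  L: turn left, now facing West
  F2: move forward 2, now at (x=1, y=5)
Final: (x=1, y=5), facing West

Answer: Final position: (x=1, y=5), facing West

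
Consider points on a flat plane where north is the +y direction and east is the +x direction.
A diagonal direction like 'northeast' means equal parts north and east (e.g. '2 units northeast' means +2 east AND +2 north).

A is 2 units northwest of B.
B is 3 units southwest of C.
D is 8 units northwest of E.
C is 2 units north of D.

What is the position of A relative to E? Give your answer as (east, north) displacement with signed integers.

Place E at the origin (east=0, north=0).
  D is 8 units northwest of E: delta (east=-8, north=+8); D at (east=-8, north=8).
  C is 2 units north of D: delta (east=+0, north=+2); C at (east=-8, north=10).
  B is 3 units southwest of C: delta (east=-3, north=-3); B at (east=-11, north=7).
  A is 2 units northwest of B: delta (east=-2, north=+2); A at (east=-13, north=9).
Therefore A relative to E: (east=-13, north=9).

Answer: A is at (east=-13, north=9) relative to E.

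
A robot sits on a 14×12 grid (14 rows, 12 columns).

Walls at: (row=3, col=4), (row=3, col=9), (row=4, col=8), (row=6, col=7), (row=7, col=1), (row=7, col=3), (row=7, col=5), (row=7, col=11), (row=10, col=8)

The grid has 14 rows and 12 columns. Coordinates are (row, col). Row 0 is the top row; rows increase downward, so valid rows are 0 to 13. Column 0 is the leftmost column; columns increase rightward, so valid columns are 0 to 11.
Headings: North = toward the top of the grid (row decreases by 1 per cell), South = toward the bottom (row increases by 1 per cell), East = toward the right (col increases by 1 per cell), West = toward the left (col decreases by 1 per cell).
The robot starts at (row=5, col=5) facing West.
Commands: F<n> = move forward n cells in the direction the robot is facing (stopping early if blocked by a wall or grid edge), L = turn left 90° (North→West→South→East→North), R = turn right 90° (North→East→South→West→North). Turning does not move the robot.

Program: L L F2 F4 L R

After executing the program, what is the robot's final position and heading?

Start: (row=5, col=5), facing West
  L: turn left, now facing South
  L: turn left, now facing East
  F2: move forward 2, now at (row=5, col=7)
  F4: move forward 4, now at (row=5, col=11)
  L: turn left, now facing North
  R: turn right, now facing East
Final: (row=5, col=11), facing East

Answer: Final position: (row=5, col=11), facing East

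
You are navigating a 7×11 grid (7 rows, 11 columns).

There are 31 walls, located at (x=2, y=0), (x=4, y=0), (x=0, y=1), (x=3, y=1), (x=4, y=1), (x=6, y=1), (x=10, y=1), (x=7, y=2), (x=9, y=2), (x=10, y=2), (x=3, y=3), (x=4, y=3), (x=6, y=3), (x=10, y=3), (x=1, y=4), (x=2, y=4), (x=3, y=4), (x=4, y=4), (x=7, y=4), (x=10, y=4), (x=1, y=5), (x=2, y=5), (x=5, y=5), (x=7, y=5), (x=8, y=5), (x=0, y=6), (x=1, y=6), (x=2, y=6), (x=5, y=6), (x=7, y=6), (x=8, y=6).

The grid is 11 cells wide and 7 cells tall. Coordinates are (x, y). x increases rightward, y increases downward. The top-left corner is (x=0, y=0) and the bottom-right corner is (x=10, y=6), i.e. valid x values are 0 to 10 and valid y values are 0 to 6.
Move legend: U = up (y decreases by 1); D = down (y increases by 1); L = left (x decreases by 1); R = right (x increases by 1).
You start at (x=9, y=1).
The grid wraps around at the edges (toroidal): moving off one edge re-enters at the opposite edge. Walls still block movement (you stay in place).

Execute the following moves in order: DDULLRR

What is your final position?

Answer: Final position: (x=9, y=0)

Derivation:
Start: (x=9, y=1)
  D (down): blocked, stay at (x=9, y=1)
  D (down): blocked, stay at (x=9, y=1)
  U (up): (x=9, y=1) -> (x=9, y=0)
  L (left): (x=9, y=0) -> (x=8, y=0)
  L (left): (x=8, y=0) -> (x=7, y=0)
  R (right): (x=7, y=0) -> (x=8, y=0)
  R (right): (x=8, y=0) -> (x=9, y=0)
Final: (x=9, y=0)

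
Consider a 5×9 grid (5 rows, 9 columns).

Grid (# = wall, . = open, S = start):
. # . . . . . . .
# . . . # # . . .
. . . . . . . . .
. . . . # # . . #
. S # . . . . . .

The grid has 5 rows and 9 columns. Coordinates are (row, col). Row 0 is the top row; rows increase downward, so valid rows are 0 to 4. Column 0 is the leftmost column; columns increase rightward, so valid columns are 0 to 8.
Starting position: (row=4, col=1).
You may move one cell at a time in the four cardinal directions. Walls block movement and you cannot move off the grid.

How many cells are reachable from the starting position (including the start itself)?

BFS flood-fill from (row=4, col=1):
  Distance 0: (row=4, col=1)
  Distance 1: (row=3, col=1), (row=4, col=0)
  Distance 2: (row=2, col=1), (row=3, col=0), (row=3, col=2)
  Distance 3: (row=1, col=1), (row=2, col=0), (row=2, col=2), (row=3, col=3)
  Distance 4: (row=1, col=2), (row=2, col=3), (row=4, col=3)
  Distance 5: (row=0, col=2), (row=1, col=3), (row=2, col=4), (row=4, col=4)
  Distance 6: (row=0, col=3), (row=2, col=5), (row=4, col=5)
  Distance 7: (row=0, col=4), (row=2, col=6), (row=4, col=6)
  Distance 8: (row=0, col=5), (row=1, col=6), (row=2, col=7), (row=3, col=6), (row=4, col=7)
  Distance 9: (row=0, col=6), (row=1, col=7), (row=2, col=8), (row=3, col=7), (row=4, col=8)
  Distance 10: (row=0, col=7), (row=1, col=8)
  Distance 11: (row=0, col=8)
Total reachable: 36 (grid has 37 open cells total)

Answer: Reachable cells: 36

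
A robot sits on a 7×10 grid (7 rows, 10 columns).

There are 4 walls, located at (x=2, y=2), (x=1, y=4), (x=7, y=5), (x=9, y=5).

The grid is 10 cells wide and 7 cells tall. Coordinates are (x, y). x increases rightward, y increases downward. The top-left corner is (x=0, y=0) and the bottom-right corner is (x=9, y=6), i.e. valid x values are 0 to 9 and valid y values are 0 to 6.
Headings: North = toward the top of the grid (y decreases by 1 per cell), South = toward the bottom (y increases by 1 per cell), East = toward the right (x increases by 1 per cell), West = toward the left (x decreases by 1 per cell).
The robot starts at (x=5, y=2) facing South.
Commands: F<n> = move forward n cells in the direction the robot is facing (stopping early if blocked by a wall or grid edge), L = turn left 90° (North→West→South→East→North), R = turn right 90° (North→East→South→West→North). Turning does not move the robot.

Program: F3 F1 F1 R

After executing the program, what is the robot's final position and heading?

Start: (x=5, y=2), facing South
  F3: move forward 3, now at (x=5, y=5)
  F1: move forward 1, now at (x=5, y=6)
  F1: move forward 0/1 (blocked), now at (x=5, y=6)
  R: turn right, now facing West
Final: (x=5, y=6), facing West

Answer: Final position: (x=5, y=6), facing West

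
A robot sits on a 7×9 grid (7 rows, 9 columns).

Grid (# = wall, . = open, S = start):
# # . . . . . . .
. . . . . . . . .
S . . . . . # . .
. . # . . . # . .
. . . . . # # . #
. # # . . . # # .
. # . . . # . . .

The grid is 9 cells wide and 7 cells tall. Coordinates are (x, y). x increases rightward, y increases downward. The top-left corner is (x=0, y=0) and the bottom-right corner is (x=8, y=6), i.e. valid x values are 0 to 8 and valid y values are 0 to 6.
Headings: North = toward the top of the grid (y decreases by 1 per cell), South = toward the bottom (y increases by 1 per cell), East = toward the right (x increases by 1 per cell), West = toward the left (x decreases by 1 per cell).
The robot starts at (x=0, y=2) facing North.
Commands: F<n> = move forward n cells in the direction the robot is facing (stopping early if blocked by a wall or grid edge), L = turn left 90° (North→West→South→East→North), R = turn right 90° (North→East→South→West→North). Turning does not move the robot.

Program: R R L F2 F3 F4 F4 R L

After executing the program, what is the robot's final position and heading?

Answer: Final position: (x=5, y=2), facing East

Derivation:
Start: (x=0, y=2), facing North
  R: turn right, now facing East
  R: turn right, now facing South
  L: turn left, now facing East
  F2: move forward 2, now at (x=2, y=2)
  F3: move forward 3, now at (x=5, y=2)
  F4: move forward 0/4 (blocked), now at (x=5, y=2)
  F4: move forward 0/4 (blocked), now at (x=5, y=2)
  R: turn right, now facing South
  L: turn left, now facing East
Final: (x=5, y=2), facing East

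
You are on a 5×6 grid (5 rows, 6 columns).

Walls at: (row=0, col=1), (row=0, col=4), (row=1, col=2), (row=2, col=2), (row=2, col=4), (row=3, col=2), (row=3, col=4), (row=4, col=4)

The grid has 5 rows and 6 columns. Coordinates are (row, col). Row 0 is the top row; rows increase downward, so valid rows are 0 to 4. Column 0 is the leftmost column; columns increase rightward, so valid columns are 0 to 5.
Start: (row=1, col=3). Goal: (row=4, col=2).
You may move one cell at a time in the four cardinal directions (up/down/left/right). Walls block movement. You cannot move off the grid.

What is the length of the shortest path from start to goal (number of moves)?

BFS from (row=1, col=3) until reaching (row=4, col=2):
  Distance 0: (row=1, col=3)
  Distance 1: (row=0, col=3), (row=1, col=4), (row=2, col=3)
  Distance 2: (row=0, col=2), (row=1, col=5), (row=3, col=3)
  Distance 3: (row=0, col=5), (row=2, col=5), (row=4, col=3)
  Distance 4: (row=3, col=5), (row=4, col=2)  <- goal reached here
One shortest path (4 moves): (row=1, col=3) -> (row=2, col=3) -> (row=3, col=3) -> (row=4, col=3) -> (row=4, col=2)

Answer: Shortest path length: 4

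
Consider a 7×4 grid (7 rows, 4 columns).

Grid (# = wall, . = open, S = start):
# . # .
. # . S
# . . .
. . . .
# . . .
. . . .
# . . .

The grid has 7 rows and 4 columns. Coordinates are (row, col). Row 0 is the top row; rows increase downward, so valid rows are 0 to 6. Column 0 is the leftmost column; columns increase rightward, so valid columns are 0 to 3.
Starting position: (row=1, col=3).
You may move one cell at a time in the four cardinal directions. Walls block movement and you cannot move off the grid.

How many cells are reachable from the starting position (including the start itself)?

BFS flood-fill from (row=1, col=3):
  Distance 0: (row=1, col=3)
  Distance 1: (row=0, col=3), (row=1, col=2), (row=2, col=3)
  Distance 2: (row=2, col=2), (row=3, col=3)
  Distance 3: (row=2, col=1), (row=3, col=2), (row=4, col=3)
  Distance 4: (row=3, col=1), (row=4, col=2), (row=5, col=3)
  Distance 5: (row=3, col=0), (row=4, col=1), (row=5, col=2), (row=6, col=3)
  Distance 6: (row=5, col=1), (row=6, col=2)
  Distance 7: (row=5, col=0), (row=6, col=1)
Total reachable: 20 (grid has 22 open cells total)

Answer: Reachable cells: 20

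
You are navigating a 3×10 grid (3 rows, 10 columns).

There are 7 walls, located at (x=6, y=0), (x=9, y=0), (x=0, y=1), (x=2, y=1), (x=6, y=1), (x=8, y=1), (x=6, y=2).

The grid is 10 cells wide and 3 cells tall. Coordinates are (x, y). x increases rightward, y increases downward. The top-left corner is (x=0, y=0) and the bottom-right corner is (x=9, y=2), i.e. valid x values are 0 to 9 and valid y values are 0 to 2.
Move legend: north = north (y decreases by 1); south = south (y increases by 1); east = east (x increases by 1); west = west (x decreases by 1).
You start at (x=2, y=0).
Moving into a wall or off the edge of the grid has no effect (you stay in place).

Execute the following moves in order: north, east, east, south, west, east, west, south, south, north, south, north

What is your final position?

Answer: Final position: (x=3, y=1)

Derivation:
Start: (x=2, y=0)
  north (north): blocked, stay at (x=2, y=0)
  east (east): (x=2, y=0) -> (x=3, y=0)
  east (east): (x=3, y=0) -> (x=4, y=0)
  south (south): (x=4, y=0) -> (x=4, y=1)
  west (west): (x=4, y=1) -> (x=3, y=1)
  east (east): (x=3, y=1) -> (x=4, y=1)
  west (west): (x=4, y=1) -> (x=3, y=1)
  south (south): (x=3, y=1) -> (x=3, y=2)
  south (south): blocked, stay at (x=3, y=2)
  north (north): (x=3, y=2) -> (x=3, y=1)
  south (south): (x=3, y=1) -> (x=3, y=2)
  north (north): (x=3, y=2) -> (x=3, y=1)
Final: (x=3, y=1)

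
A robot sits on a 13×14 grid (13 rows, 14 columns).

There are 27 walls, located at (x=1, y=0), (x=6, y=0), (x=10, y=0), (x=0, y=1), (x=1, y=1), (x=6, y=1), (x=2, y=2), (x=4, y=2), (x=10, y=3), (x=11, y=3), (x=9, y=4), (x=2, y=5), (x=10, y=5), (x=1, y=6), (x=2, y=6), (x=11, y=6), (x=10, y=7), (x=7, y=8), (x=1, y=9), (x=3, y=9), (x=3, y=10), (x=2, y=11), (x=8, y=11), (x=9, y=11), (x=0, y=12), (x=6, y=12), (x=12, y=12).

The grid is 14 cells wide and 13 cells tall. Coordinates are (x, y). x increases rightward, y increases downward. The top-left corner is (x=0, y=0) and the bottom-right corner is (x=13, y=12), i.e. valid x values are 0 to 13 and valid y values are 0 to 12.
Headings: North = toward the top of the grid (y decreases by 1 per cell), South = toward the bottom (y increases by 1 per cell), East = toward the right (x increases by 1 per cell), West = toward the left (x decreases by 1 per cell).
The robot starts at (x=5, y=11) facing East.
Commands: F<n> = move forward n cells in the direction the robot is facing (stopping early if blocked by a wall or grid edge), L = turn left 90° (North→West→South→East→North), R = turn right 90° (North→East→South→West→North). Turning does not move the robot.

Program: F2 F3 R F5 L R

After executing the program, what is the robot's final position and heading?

Answer: Final position: (x=7, y=12), facing South

Derivation:
Start: (x=5, y=11), facing East
  F2: move forward 2, now at (x=7, y=11)
  F3: move forward 0/3 (blocked), now at (x=7, y=11)
  R: turn right, now facing South
  F5: move forward 1/5 (blocked), now at (x=7, y=12)
  L: turn left, now facing East
  R: turn right, now facing South
Final: (x=7, y=12), facing South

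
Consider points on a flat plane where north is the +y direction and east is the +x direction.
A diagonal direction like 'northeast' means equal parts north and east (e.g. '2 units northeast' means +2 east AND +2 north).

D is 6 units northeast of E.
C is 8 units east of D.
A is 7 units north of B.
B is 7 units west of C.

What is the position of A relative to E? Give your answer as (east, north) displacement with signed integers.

Answer: A is at (east=7, north=13) relative to E.

Derivation:
Place E at the origin (east=0, north=0).
  D is 6 units northeast of E: delta (east=+6, north=+6); D at (east=6, north=6).
  C is 8 units east of D: delta (east=+8, north=+0); C at (east=14, north=6).
  B is 7 units west of C: delta (east=-7, north=+0); B at (east=7, north=6).
  A is 7 units north of B: delta (east=+0, north=+7); A at (east=7, north=13).
Therefore A relative to E: (east=7, north=13).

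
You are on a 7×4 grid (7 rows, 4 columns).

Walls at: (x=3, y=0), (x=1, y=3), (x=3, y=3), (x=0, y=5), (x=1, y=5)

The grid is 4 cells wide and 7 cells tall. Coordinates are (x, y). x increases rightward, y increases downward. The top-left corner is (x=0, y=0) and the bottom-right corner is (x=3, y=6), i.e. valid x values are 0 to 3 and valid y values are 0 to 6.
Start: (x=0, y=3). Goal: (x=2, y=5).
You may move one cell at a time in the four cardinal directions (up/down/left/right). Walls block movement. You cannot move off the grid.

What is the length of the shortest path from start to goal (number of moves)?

Answer: Shortest path length: 4

Derivation:
BFS from (x=0, y=3) until reaching (x=2, y=5):
  Distance 0: (x=0, y=3)
  Distance 1: (x=0, y=2), (x=0, y=4)
  Distance 2: (x=0, y=1), (x=1, y=2), (x=1, y=4)
  Distance 3: (x=0, y=0), (x=1, y=1), (x=2, y=2), (x=2, y=4)
  Distance 4: (x=1, y=0), (x=2, y=1), (x=3, y=2), (x=2, y=3), (x=3, y=4), (x=2, y=5)  <- goal reached here
One shortest path (4 moves): (x=0, y=3) -> (x=0, y=4) -> (x=1, y=4) -> (x=2, y=4) -> (x=2, y=5)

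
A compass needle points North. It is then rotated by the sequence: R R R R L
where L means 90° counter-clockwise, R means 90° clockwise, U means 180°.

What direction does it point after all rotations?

Answer: Final heading: West

Derivation:
Start: North
  R (right (90° clockwise)) -> East
  R (right (90° clockwise)) -> South
  R (right (90° clockwise)) -> West
  R (right (90° clockwise)) -> North
  L (left (90° counter-clockwise)) -> West
Final: West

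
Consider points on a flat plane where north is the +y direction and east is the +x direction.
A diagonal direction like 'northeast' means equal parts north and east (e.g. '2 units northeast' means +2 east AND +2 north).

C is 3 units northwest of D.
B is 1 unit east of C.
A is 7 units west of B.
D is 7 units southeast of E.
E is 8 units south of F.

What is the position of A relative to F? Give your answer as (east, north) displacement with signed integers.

Answer: A is at (east=-2, north=-12) relative to F.

Derivation:
Place F at the origin (east=0, north=0).
  E is 8 units south of F: delta (east=+0, north=-8); E at (east=0, north=-8).
  D is 7 units southeast of E: delta (east=+7, north=-7); D at (east=7, north=-15).
  C is 3 units northwest of D: delta (east=-3, north=+3); C at (east=4, north=-12).
  B is 1 unit east of C: delta (east=+1, north=+0); B at (east=5, north=-12).
  A is 7 units west of B: delta (east=-7, north=+0); A at (east=-2, north=-12).
Therefore A relative to F: (east=-2, north=-12).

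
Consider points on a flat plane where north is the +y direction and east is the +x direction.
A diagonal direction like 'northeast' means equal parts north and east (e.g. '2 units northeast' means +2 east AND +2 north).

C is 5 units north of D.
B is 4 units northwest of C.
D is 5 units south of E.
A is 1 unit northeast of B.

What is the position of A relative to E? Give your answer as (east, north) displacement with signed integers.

Answer: A is at (east=-3, north=5) relative to E.

Derivation:
Place E at the origin (east=0, north=0).
  D is 5 units south of E: delta (east=+0, north=-5); D at (east=0, north=-5).
  C is 5 units north of D: delta (east=+0, north=+5); C at (east=0, north=0).
  B is 4 units northwest of C: delta (east=-4, north=+4); B at (east=-4, north=4).
  A is 1 unit northeast of B: delta (east=+1, north=+1); A at (east=-3, north=5).
Therefore A relative to E: (east=-3, north=5).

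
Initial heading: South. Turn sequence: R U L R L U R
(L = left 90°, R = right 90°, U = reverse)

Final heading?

Answer: Final heading: West

Derivation:
Start: South
  R (right (90° clockwise)) -> West
  U (U-turn (180°)) -> East
  L (left (90° counter-clockwise)) -> North
  R (right (90° clockwise)) -> East
  L (left (90° counter-clockwise)) -> North
  U (U-turn (180°)) -> South
  R (right (90° clockwise)) -> West
Final: West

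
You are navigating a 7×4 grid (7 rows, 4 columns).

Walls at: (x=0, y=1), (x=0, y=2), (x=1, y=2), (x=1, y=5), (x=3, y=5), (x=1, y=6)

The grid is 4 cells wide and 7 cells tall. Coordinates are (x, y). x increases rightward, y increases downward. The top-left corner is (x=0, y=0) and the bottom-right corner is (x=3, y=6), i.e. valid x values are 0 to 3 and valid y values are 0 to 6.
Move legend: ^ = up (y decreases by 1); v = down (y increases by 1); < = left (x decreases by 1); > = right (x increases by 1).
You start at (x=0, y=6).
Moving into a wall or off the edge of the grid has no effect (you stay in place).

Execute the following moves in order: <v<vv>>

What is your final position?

Answer: Final position: (x=0, y=6)

Derivation:
Start: (x=0, y=6)
  < (left): blocked, stay at (x=0, y=6)
  v (down): blocked, stay at (x=0, y=6)
  < (left): blocked, stay at (x=0, y=6)
  v (down): blocked, stay at (x=0, y=6)
  v (down): blocked, stay at (x=0, y=6)
  > (right): blocked, stay at (x=0, y=6)
  > (right): blocked, stay at (x=0, y=6)
Final: (x=0, y=6)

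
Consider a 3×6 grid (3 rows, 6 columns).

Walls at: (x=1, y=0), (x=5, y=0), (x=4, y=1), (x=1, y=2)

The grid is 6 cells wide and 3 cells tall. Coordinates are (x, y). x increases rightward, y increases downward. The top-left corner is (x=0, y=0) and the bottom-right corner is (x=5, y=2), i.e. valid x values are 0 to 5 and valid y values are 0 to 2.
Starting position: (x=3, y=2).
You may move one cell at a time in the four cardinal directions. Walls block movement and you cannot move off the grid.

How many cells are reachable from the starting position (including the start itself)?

BFS flood-fill from (x=3, y=2):
  Distance 0: (x=3, y=2)
  Distance 1: (x=3, y=1), (x=2, y=2), (x=4, y=2)
  Distance 2: (x=3, y=0), (x=2, y=1), (x=5, y=2)
  Distance 3: (x=2, y=0), (x=4, y=0), (x=1, y=1), (x=5, y=1)
  Distance 4: (x=0, y=1)
  Distance 5: (x=0, y=0), (x=0, y=2)
Total reachable: 14 (grid has 14 open cells total)

Answer: Reachable cells: 14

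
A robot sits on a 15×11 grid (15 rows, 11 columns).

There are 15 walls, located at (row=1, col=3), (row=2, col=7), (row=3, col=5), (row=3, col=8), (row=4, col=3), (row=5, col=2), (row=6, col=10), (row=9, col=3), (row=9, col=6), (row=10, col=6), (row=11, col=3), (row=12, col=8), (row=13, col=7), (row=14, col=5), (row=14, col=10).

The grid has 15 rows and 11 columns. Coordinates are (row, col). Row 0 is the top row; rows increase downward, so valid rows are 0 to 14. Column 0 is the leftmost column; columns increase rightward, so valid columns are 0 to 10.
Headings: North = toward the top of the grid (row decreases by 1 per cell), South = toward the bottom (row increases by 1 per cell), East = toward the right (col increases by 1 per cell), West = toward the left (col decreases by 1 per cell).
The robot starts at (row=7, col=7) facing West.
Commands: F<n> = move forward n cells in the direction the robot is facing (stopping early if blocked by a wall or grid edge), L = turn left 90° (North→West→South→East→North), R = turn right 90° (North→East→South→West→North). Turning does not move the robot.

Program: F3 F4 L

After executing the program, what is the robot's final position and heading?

Start: (row=7, col=7), facing West
  F3: move forward 3, now at (row=7, col=4)
  F4: move forward 4, now at (row=7, col=0)
  L: turn left, now facing South
Final: (row=7, col=0), facing South

Answer: Final position: (row=7, col=0), facing South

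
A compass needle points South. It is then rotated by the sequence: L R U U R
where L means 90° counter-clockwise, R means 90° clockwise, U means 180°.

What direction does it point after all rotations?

Start: South
  L (left (90° counter-clockwise)) -> East
  R (right (90° clockwise)) -> South
  U (U-turn (180°)) -> North
  U (U-turn (180°)) -> South
  R (right (90° clockwise)) -> West
Final: West

Answer: Final heading: West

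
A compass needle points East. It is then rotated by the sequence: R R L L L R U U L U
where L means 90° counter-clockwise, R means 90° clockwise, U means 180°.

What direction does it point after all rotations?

Start: East
  R (right (90° clockwise)) -> South
  R (right (90° clockwise)) -> West
  L (left (90° counter-clockwise)) -> South
  L (left (90° counter-clockwise)) -> East
  L (left (90° counter-clockwise)) -> North
  R (right (90° clockwise)) -> East
  U (U-turn (180°)) -> West
  U (U-turn (180°)) -> East
  L (left (90° counter-clockwise)) -> North
  U (U-turn (180°)) -> South
Final: South

Answer: Final heading: South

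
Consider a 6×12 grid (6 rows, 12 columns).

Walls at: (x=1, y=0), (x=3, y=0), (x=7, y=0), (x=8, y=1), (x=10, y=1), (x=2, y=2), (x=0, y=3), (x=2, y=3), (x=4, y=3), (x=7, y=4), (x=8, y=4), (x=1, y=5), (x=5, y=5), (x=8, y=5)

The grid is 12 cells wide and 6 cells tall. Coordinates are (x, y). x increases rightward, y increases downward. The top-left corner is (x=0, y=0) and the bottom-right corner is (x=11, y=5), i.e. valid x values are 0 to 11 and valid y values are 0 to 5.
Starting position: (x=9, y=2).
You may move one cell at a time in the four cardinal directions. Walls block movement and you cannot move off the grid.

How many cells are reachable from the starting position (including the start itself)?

Answer: Reachable cells: 58

Derivation:
BFS flood-fill from (x=9, y=2):
  Distance 0: (x=9, y=2)
  Distance 1: (x=9, y=1), (x=8, y=2), (x=10, y=2), (x=9, y=3)
  Distance 2: (x=9, y=0), (x=7, y=2), (x=11, y=2), (x=8, y=3), (x=10, y=3), (x=9, y=4)
  Distance 3: (x=8, y=0), (x=10, y=0), (x=7, y=1), (x=11, y=1), (x=6, y=2), (x=7, y=3), (x=11, y=3), (x=10, y=4), (x=9, y=5)
  Distance 4: (x=11, y=0), (x=6, y=1), (x=5, y=2), (x=6, y=3), (x=11, y=4), (x=10, y=5)
  Distance 5: (x=6, y=0), (x=5, y=1), (x=4, y=2), (x=5, y=3), (x=6, y=4), (x=11, y=5)
  Distance 6: (x=5, y=0), (x=4, y=1), (x=3, y=2), (x=5, y=4), (x=6, y=5)
  Distance 7: (x=4, y=0), (x=3, y=1), (x=3, y=3), (x=4, y=4), (x=7, y=5)
  Distance 8: (x=2, y=1), (x=3, y=4), (x=4, y=5)
  Distance 9: (x=2, y=0), (x=1, y=1), (x=2, y=4), (x=3, y=5)
  Distance 10: (x=0, y=1), (x=1, y=2), (x=1, y=4), (x=2, y=5)
  Distance 11: (x=0, y=0), (x=0, y=2), (x=1, y=3), (x=0, y=4)
  Distance 12: (x=0, y=5)
Total reachable: 58 (grid has 58 open cells total)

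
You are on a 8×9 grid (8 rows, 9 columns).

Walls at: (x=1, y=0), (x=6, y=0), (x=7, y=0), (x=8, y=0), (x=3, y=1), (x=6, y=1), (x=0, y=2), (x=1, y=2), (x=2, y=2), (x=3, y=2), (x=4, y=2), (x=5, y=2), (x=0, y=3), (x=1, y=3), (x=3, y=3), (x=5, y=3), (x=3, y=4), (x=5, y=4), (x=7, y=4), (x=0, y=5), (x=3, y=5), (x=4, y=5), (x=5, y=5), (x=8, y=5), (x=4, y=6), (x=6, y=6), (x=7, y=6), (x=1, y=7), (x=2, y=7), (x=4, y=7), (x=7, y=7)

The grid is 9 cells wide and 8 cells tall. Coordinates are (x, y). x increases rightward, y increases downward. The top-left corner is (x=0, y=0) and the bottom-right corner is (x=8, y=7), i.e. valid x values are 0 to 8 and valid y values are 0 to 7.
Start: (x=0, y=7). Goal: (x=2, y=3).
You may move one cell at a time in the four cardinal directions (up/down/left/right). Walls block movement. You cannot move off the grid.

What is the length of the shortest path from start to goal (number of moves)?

BFS from (x=0, y=7) until reaching (x=2, y=3):
  Distance 0: (x=0, y=7)
  Distance 1: (x=0, y=6)
  Distance 2: (x=1, y=6)
  Distance 3: (x=1, y=5), (x=2, y=6)
  Distance 4: (x=1, y=4), (x=2, y=5), (x=3, y=6)
  Distance 5: (x=0, y=4), (x=2, y=4), (x=3, y=7)
  Distance 6: (x=2, y=3)  <- goal reached here
One shortest path (6 moves): (x=0, y=7) -> (x=0, y=6) -> (x=1, y=6) -> (x=2, y=6) -> (x=2, y=5) -> (x=2, y=4) -> (x=2, y=3)

Answer: Shortest path length: 6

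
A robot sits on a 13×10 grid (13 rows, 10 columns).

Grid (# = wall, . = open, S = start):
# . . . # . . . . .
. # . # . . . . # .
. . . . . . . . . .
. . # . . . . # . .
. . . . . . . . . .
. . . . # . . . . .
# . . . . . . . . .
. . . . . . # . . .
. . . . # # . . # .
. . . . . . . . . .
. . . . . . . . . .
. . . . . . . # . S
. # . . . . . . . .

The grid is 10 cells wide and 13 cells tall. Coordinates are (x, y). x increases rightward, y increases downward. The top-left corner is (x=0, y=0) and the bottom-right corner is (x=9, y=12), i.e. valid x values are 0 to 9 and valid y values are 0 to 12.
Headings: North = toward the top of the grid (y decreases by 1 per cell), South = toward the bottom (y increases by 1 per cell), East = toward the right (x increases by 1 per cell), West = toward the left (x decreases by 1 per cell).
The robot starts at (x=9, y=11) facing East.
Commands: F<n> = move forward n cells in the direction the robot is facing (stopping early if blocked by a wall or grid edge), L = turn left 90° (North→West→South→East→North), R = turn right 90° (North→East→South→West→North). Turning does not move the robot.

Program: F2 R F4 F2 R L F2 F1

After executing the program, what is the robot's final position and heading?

Start: (x=9, y=11), facing East
  F2: move forward 0/2 (blocked), now at (x=9, y=11)
  R: turn right, now facing South
  F4: move forward 1/4 (blocked), now at (x=9, y=12)
  F2: move forward 0/2 (blocked), now at (x=9, y=12)
  R: turn right, now facing West
  L: turn left, now facing South
  F2: move forward 0/2 (blocked), now at (x=9, y=12)
  F1: move forward 0/1 (blocked), now at (x=9, y=12)
Final: (x=9, y=12), facing South

Answer: Final position: (x=9, y=12), facing South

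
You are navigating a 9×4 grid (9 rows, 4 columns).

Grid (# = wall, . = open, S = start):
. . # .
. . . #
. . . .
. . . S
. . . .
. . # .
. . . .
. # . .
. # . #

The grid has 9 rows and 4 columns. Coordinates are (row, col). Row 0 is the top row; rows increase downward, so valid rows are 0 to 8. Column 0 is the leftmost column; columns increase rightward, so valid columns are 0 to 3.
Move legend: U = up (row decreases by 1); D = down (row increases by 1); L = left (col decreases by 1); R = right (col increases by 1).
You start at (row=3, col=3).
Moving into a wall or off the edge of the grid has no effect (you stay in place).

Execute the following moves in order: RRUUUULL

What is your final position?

Answer: Final position: (row=2, col=1)

Derivation:
Start: (row=3, col=3)
  R (right): blocked, stay at (row=3, col=3)
  R (right): blocked, stay at (row=3, col=3)
  U (up): (row=3, col=3) -> (row=2, col=3)
  [×3]U (up): blocked, stay at (row=2, col=3)
  L (left): (row=2, col=3) -> (row=2, col=2)
  L (left): (row=2, col=2) -> (row=2, col=1)
Final: (row=2, col=1)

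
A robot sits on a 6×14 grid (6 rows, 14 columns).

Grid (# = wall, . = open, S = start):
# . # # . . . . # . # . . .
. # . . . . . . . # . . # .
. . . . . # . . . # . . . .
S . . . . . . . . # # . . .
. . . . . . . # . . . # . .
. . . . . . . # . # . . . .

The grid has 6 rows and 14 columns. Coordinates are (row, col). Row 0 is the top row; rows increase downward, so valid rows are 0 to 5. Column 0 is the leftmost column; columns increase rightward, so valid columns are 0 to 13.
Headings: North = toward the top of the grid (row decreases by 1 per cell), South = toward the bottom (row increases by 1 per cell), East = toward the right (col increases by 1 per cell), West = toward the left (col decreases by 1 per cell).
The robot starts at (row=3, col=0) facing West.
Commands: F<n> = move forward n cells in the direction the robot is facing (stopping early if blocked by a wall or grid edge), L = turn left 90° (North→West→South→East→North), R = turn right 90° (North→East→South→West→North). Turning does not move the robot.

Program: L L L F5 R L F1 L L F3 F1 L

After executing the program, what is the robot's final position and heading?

Answer: Final position: (row=5, col=0), facing East

Derivation:
Start: (row=3, col=0), facing West
  L: turn left, now facing South
  L: turn left, now facing East
  L: turn left, now facing North
  F5: move forward 2/5 (blocked), now at (row=1, col=0)
  R: turn right, now facing East
  L: turn left, now facing North
  F1: move forward 0/1 (blocked), now at (row=1, col=0)
  L: turn left, now facing West
  L: turn left, now facing South
  F3: move forward 3, now at (row=4, col=0)
  F1: move forward 1, now at (row=5, col=0)
  L: turn left, now facing East
Final: (row=5, col=0), facing East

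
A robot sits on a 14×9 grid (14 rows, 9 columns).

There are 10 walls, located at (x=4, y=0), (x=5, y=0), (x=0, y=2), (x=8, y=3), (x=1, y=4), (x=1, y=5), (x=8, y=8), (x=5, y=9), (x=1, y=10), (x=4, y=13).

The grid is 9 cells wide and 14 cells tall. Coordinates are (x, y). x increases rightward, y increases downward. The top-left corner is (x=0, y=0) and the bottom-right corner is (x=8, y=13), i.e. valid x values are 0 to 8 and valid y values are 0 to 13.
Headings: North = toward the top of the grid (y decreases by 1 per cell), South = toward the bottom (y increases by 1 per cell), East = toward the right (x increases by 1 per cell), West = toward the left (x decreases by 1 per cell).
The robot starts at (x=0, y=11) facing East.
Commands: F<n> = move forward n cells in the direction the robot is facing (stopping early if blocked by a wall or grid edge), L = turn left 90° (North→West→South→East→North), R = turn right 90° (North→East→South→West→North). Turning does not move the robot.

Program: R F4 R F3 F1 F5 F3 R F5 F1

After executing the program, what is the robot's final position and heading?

Answer: Final position: (x=0, y=7), facing North

Derivation:
Start: (x=0, y=11), facing East
  R: turn right, now facing South
  F4: move forward 2/4 (blocked), now at (x=0, y=13)
  R: turn right, now facing West
  F3: move forward 0/3 (blocked), now at (x=0, y=13)
  F1: move forward 0/1 (blocked), now at (x=0, y=13)
  F5: move forward 0/5 (blocked), now at (x=0, y=13)
  F3: move forward 0/3 (blocked), now at (x=0, y=13)
  R: turn right, now facing North
  F5: move forward 5, now at (x=0, y=8)
  F1: move forward 1, now at (x=0, y=7)
Final: (x=0, y=7), facing North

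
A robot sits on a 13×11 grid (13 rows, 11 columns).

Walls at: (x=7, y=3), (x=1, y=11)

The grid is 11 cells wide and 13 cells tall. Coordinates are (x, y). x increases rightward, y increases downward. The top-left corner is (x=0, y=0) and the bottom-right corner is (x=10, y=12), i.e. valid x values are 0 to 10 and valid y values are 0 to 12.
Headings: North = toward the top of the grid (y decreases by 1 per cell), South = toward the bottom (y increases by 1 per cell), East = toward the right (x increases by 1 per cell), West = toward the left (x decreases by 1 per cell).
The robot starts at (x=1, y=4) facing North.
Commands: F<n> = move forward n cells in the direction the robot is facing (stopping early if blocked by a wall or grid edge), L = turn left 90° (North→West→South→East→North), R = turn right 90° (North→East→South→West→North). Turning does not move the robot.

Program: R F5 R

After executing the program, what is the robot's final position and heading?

Answer: Final position: (x=6, y=4), facing South

Derivation:
Start: (x=1, y=4), facing North
  R: turn right, now facing East
  F5: move forward 5, now at (x=6, y=4)
  R: turn right, now facing South
Final: (x=6, y=4), facing South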